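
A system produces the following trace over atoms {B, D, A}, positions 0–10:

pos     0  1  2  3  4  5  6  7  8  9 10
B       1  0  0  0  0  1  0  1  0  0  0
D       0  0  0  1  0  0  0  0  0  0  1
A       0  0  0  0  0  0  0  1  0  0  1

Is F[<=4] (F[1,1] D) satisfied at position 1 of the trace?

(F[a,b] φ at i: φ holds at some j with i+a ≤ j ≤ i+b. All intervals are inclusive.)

Holds

Check F[1,1] D at each j in [1,5]:
  j=1: fails (none in [2,2])
  j=2: holds (witness at 3)
  j=3: fails (none in [4,4])
  j=4: fails (none in [5,5])
  j=5: fails (none in [6,6])
Found at j=2 → formula holds.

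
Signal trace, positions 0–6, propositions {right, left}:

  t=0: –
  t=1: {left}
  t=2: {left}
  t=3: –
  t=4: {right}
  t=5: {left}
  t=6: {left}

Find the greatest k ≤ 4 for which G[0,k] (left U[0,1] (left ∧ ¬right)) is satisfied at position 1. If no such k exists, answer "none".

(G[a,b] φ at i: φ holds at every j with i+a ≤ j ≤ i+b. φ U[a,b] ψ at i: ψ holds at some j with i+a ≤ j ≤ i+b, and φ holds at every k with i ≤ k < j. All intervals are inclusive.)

1

(left U[0,1] (left ∧ ¬right)) must hold from j=1 onward; find where it first fails.
  j=1: holds
  j=2: holds
  j=3: fails
Holds on [1,2], so largest k = 1.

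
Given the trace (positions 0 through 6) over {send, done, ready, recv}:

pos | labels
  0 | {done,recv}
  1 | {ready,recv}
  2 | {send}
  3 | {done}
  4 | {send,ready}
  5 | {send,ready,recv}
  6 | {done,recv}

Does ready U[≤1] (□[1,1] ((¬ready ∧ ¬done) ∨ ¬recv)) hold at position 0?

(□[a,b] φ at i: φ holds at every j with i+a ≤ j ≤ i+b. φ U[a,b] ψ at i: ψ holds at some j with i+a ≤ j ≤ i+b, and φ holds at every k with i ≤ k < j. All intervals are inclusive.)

No

Need some j in [0,1] with □[1,1] ((¬ready ∧ ¬done) ∨ ¬recv), and ready at every k in [0,j-1].
  j=0: □[1,1] ((¬ready ∧ ¬done) ∨ ¬recv) — fails at 1.
  j=1: □[1,1] ((¬ready ∧ ¬done) ∨ ¬recv) holds, but ready fails at k=0 → not this j.
No j in the window works → until fails.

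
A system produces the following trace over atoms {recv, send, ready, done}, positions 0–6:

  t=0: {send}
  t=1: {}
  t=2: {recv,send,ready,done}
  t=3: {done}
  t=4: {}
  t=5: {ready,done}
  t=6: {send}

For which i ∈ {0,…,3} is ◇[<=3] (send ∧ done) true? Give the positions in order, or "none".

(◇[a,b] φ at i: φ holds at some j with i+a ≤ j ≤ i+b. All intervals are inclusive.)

0, 1, 2

Evaluate at each i in [0,3]:
  i=0: ✓ (witness j=2)
  i=1: ✓ (witness j=2)
  i=2: ✓ (witness j=2)
  i=3: ✗ (none in [3,6])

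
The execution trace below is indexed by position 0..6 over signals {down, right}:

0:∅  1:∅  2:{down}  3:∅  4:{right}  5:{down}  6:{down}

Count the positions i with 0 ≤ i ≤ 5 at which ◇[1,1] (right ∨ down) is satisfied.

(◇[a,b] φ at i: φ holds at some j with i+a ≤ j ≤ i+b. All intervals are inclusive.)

4

Evaluate at each i in [0,5]:
  i=0: ✗ (none in [1,1])
  i=1: ✓ (witness j=2)
  i=2: ✗ (none in [3,3])
  i=3: ✓ (witness j=4)
  i=4: ✓ (witness j=5)
  i=5: ✓ (witness j=6)
Positions where it holds: {1, 3, 4, 5} → 4.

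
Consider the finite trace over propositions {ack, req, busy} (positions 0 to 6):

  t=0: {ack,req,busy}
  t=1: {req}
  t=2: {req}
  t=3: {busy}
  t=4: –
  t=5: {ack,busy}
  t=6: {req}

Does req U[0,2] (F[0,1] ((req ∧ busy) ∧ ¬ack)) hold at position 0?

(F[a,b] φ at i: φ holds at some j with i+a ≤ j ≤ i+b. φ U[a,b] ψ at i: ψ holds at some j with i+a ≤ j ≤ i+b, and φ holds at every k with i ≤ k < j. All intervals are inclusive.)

Need some j in [0,2] with F[0,1] ((req ∧ busy) ∧ ¬ack), and req at every k in [0,j-1].
  j=0: F[0,1] ((req ∧ busy) ∧ ¬ack) — fails (none in [0,1]).
  j=1: F[0,1] ((req ∧ busy) ∧ ¬ack) — fails (none in [1,2]).
  j=2: F[0,1] ((req ∧ busy) ∧ ¬ack) — fails (none in [2,3]).
No j in the window works → until fails.

No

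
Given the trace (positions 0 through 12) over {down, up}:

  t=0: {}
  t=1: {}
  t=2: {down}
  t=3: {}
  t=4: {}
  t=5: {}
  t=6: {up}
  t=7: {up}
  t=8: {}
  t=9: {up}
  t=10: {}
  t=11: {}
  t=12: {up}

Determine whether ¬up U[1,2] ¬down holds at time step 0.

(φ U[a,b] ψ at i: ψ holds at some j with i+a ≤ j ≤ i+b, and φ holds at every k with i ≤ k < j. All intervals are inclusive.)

Need some j in [1,2] with ¬down, and ¬up at every k in [0,j-1].
  j=1: ¬down holds; ¬up holds at every k in [0,0] → satisfied.

Yes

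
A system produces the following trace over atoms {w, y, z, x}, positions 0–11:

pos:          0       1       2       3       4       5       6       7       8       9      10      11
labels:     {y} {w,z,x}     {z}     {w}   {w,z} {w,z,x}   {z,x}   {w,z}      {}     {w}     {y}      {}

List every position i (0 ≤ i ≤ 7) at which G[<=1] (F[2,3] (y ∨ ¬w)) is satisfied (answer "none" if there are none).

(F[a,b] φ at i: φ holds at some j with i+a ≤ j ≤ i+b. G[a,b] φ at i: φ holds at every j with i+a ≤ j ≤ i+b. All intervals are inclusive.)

3, 4, 5, 6, 7

Evaluate at each i in [0,7]:
  i=0: ✗ (fails at j=1)
  i=1: ✗ (fails at j=1)
  i=2: ✗ (fails at j=2)
  i=3: ✓ (all of [3,4])
  i=4: ✓ (all of [4,5])
  i=5: ✓ (all of [5,6])
  i=6: ✓ (all of [6,7])
  i=7: ✓ (all of [7,8])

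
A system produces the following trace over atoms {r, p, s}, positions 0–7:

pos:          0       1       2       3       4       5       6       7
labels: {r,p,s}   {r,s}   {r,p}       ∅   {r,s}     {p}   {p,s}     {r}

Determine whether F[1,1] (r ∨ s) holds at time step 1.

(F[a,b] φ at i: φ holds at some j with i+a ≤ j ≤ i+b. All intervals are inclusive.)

Check (r ∨ s) at each j in [2,2]:
  j=2: true
Found at j=2 → formula holds.

Yes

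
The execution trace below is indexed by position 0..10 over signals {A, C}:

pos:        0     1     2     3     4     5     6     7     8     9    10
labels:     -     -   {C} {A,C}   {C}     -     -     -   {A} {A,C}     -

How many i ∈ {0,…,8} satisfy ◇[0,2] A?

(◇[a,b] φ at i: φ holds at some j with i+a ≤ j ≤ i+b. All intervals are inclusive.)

Evaluate at each i in [0,8]:
  i=0: ✗ (none in [0,2])
  i=1: ✓ (witness j=3)
  i=2: ✓ (witness j=3)
  i=3: ✓ (witness j=3)
  i=4: ✗ (none in [4,6])
  i=5: ✗ (none in [5,7])
  i=6: ✓ (witness j=8)
  i=7: ✓ (witness j=8)
  i=8: ✓ (witness j=8)
Positions where it holds: {1, 2, 3, 6, 7, 8} → 6.

6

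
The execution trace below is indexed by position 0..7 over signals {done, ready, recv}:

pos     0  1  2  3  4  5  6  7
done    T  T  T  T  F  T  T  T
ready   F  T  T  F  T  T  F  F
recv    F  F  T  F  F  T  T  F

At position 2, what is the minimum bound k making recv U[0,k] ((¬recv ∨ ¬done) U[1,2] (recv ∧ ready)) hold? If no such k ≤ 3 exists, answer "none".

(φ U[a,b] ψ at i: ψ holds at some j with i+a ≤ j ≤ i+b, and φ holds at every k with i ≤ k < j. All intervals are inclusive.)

1

Need earliest j ≥ 2 with ((¬recv ∨ ¬done) U[1,2] (recv ∧ ready)), and recv at every k in [2,j-1].
  j=2: rhs fails.
  j=3: rhs holds; lhs holds on [2,2]. k = 1.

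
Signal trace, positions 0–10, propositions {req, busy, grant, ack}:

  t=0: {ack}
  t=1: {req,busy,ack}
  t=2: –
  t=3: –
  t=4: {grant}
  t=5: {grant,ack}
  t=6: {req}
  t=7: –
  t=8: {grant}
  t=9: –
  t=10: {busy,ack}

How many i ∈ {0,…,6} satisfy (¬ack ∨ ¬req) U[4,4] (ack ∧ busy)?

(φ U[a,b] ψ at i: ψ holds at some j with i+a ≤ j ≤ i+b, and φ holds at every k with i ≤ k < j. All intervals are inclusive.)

Evaluate at each i in [0,6]:
  i=0: ✗ (no rhs in [4,4])
  i=1: ✗ (no rhs in [5,5])
  i=2: ✗ (no rhs in [6,6])
  i=3: ✗ (no rhs in [7,7])
  i=4: ✗ (no rhs in [8,8])
  i=5: ✗ (no rhs in [9,9])
  i=6: ✓ (rhs at j=10; lhs holds on [6,9])
Positions where it holds: {6} → 1.

1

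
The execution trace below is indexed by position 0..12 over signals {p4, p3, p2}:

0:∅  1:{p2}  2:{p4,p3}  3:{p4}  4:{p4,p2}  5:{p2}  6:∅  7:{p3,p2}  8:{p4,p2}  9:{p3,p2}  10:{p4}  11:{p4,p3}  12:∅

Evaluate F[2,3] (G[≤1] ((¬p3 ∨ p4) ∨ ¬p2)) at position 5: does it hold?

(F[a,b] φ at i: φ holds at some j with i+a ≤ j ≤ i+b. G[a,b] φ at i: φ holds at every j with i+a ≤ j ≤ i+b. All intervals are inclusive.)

Check G[≤1] ((¬p3 ∨ p4) ∨ ¬p2) at each j in [7,8]:
  j=7: fails at 7
  j=8: fails at 9
No position in the window satisfies it → formula fails.

Does not hold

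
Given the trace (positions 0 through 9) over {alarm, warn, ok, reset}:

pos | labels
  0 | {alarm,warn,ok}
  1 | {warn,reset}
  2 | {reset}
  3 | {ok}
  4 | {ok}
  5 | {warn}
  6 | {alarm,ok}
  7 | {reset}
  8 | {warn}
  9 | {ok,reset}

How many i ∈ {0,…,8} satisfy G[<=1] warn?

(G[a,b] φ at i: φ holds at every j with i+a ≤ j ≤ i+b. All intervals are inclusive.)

1

Evaluate at each i in [0,8]:
  i=0: ✓ (all of [0,1])
  i=1: ✗ (fails at j=2)
  i=2: ✗ (fails at j=2)
  i=3: ✗ (fails at j=3)
  i=4: ✗ (fails at j=4)
  i=5: ✗ (fails at j=6)
  i=6: ✗ (fails at j=6)
  i=7: ✗ (fails at j=7)
  i=8: ✗ (fails at j=9)
Positions where it holds: {0} → 1.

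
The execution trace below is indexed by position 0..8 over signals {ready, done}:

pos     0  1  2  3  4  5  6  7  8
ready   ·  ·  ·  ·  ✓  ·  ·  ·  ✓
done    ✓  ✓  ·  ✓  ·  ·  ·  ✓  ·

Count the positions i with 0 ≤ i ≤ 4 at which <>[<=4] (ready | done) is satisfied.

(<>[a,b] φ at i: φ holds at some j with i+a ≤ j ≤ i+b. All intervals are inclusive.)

5

Evaluate at each i in [0,4]:
  i=0: ✓ (witness j=0)
  i=1: ✓ (witness j=1)
  i=2: ✓ (witness j=3)
  i=3: ✓ (witness j=3)
  i=4: ✓ (witness j=4)
Positions where it holds: {0, 1, 2, 3, 4} → 5.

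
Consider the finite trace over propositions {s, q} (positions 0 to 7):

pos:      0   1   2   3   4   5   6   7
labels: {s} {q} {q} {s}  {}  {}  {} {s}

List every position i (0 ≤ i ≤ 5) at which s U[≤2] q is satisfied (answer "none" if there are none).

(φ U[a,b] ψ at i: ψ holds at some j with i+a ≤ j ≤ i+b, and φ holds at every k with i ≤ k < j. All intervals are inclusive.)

Evaluate at each i in [0,5]:
  i=0: ✓ (rhs at j=1; lhs holds on [0,0])
  i=1: ✓ (rhs at j=1)
  i=2: ✓ (rhs at j=2)
  i=3: ✗ (no rhs in [3,5])
  i=4: ✗ (no rhs in [4,6])
  i=5: ✗ (no rhs in [5,7])

0, 1, 2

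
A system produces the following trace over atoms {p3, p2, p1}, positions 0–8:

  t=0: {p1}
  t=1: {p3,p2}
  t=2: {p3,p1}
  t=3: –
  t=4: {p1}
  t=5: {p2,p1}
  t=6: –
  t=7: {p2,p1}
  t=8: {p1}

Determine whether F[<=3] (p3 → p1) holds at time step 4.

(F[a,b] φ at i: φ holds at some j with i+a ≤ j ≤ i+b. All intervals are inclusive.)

Holds

Check (p3 → p1) at each j in [4,7]:
  j=4: true
  j=5: true
  j=6: true
  j=7: true
Found at j=4 → formula holds.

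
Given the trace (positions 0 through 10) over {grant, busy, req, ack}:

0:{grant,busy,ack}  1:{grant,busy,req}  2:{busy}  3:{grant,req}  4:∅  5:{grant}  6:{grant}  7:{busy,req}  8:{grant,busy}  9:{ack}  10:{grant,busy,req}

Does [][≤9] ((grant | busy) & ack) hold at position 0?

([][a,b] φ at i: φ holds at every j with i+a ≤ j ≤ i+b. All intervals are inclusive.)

Does not hold

Check ((grant | busy) & ack) at every j in [0,9]:
  j=0: true
  j=1: false
  j=2: false
  j=3: false
  j=4: false
  j=5: false
  j=6: false
  j=7: false
  j=8: false
  j=9: false
Fails at j=1 → formula fails.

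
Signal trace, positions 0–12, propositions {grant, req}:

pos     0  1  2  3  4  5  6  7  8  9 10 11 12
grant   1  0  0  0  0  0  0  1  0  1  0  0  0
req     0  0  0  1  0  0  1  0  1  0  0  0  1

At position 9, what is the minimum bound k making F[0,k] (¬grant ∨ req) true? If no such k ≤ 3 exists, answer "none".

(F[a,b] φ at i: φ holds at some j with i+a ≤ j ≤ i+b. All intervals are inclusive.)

Scan j = 9,10,… for (¬grant ∨ req):
  j=9: fails
  j=10: holds
First hit at j=10, so smallest k = 10-9 = 1.

1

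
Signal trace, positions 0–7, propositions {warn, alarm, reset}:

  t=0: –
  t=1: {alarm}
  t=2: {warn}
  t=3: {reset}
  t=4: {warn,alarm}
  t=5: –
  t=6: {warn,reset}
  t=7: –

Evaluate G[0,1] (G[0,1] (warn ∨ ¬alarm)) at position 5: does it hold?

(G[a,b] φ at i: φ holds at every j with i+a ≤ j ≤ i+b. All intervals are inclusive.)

Holds

Check G[0,1] (warn ∨ ¬alarm) at every j in [5,6]:
  j=5: holds on [5,6]
  j=6: holds on [6,7]
All positions satisfy it → formula holds.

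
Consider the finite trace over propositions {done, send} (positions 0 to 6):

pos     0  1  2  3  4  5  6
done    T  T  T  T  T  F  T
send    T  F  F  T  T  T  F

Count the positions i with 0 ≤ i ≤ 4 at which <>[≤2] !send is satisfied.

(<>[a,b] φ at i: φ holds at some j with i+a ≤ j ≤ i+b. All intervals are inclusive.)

4

Evaluate at each i in [0,4]:
  i=0: ✓ (witness j=1)
  i=1: ✓ (witness j=1)
  i=2: ✓ (witness j=2)
  i=3: ✗ (none in [3,5])
  i=4: ✓ (witness j=6)
Positions where it holds: {0, 1, 2, 4} → 4.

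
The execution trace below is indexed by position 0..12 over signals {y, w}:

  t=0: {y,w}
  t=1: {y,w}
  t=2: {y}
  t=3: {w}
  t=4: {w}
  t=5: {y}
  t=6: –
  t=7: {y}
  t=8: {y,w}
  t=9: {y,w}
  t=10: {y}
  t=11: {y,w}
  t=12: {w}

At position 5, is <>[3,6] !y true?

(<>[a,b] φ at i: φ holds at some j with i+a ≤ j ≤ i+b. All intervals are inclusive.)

Does not hold

Check !y at each j in [8,11]:
  j=8: false
  j=9: false
  j=10: false
  j=11: false
No position in the window satisfies it → formula fails.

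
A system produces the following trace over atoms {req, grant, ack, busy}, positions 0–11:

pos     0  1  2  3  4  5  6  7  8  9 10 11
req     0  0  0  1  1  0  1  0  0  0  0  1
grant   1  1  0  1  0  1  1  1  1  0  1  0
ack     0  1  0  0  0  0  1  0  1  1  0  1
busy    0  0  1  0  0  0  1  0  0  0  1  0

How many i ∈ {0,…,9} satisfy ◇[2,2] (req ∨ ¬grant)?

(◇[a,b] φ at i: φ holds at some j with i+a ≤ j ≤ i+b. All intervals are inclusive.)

6

Evaluate at each i in [0,9]:
  i=0: ✓ (witness j=2)
  i=1: ✓ (witness j=3)
  i=2: ✓ (witness j=4)
  i=3: ✗ (none in [5,5])
  i=4: ✓ (witness j=6)
  i=5: ✗ (none in [7,7])
  i=6: ✗ (none in [8,8])
  i=7: ✓ (witness j=9)
  i=8: ✗ (none in [10,10])
  i=9: ✓ (witness j=11)
Positions where it holds: {0, 1, 2, 4, 7, 9} → 6.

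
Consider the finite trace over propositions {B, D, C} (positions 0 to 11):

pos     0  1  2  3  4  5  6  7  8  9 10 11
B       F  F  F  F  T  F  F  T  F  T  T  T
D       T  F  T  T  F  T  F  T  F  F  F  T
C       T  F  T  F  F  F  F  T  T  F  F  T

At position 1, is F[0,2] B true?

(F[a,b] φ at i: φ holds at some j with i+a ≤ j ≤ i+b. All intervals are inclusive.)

Check B at each j in [1,3]:
  j=1: false
  j=2: false
  j=3: false
No position in the window satisfies it → formula fails.

False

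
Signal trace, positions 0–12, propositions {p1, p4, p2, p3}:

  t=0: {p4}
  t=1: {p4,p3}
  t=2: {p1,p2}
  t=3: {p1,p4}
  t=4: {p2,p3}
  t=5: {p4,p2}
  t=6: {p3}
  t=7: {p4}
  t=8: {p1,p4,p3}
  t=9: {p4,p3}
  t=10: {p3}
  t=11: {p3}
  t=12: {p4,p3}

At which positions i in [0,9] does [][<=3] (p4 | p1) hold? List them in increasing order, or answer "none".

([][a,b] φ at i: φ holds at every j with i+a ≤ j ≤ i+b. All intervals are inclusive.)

0

Evaluate at each i in [0,9]:
  i=0: ✓ (all of [0,3])
  i=1: ✗ (fails at j=4)
  i=2: ✗ (fails at j=4)
  i=3: ✗ (fails at j=4)
  i=4: ✗ (fails at j=4)
  i=5: ✗ (fails at j=6)
  i=6: ✗ (fails at j=6)
  i=7: ✗ (fails at j=10)
  i=8: ✗ (fails at j=10)
  i=9: ✗ (fails at j=10)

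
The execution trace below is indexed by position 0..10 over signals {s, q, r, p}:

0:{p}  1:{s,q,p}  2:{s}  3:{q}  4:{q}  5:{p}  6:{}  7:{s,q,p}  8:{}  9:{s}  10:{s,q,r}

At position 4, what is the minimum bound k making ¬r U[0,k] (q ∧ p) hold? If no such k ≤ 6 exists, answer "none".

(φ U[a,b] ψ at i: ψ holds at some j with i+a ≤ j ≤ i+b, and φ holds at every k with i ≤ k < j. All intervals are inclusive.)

3

Need earliest j ≥ 4 with (q ∧ p), and ¬r at every k in [4,j-1].
  j=4: rhs fails.
  j=5: rhs fails.
  j=6: rhs fails.
  j=7: rhs holds; lhs holds on [4,6]. k = 3.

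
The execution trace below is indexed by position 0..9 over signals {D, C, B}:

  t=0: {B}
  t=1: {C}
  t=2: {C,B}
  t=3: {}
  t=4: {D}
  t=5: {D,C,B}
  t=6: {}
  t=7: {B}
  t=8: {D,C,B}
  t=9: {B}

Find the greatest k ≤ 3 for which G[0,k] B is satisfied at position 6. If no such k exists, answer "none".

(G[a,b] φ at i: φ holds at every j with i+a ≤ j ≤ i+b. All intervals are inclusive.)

none

B must hold from j=6 onward; find where it first fails.
  j=6: fails → no k works.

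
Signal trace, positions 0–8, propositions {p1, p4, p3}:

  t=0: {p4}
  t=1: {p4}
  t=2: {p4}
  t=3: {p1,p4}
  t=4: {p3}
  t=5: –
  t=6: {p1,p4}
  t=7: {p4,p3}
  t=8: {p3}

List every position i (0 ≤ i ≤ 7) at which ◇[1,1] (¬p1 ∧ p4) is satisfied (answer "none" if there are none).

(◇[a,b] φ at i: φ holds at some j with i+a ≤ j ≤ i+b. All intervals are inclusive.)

Evaluate at each i in [0,7]:
  i=0: ✓ (witness j=1)
  i=1: ✓ (witness j=2)
  i=2: ✗ (none in [3,3])
  i=3: ✗ (none in [4,4])
  i=4: ✗ (none in [5,5])
  i=5: ✗ (none in [6,6])
  i=6: ✓ (witness j=7)
  i=7: ✗ (none in [8,8])

0, 1, 6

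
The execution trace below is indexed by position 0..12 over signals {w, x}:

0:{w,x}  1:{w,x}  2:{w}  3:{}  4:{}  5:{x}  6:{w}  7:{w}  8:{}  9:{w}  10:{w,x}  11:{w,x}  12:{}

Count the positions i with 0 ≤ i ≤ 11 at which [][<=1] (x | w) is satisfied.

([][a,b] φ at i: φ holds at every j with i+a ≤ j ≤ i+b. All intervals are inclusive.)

6

Evaluate at each i in [0,11]:
  i=0: ✓ (all of [0,1])
  i=1: ✓ (all of [1,2])
  i=2: ✗ (fails at j=3)
  i=3: ✗ (fails at j=3)
  i=4: ✗ (fails at j=4)
  i=5: ✓ (all of [5,6])
  i=6: ✓ (all of [6,7])
  i=7: ✗ (fails at j=8)
  i=8: ✗ (fails at j=8)
  i=9: ✓ (all of [9,10])
  i=10: ✓ (all of [10,11])
  i=11: ✗ (fails at j=12)
Positions where it holds: {0, 1, 5, 6, 9, 10} → 6.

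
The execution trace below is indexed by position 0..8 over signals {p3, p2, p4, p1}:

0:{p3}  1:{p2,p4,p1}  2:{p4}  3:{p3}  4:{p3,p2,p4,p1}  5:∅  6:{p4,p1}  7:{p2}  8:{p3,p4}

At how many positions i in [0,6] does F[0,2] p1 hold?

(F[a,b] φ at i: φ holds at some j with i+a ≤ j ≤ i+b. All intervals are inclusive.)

Evaluate at each i in [0,6]:
  i=0: ✓ (witness j=1)
  i=1: ✓ (witness j=1)
  i=2: ✓ (witness j=4)
  i=3: ✓ (witness j=4)
  i=4: ✓ (witness j=4)
  i=5: ✓ (witness j=6)
  i=6: ✓ (witness j=6)
Positions where it holds: {0, 1, 2, 3, 4, 5, 6} → 7.

7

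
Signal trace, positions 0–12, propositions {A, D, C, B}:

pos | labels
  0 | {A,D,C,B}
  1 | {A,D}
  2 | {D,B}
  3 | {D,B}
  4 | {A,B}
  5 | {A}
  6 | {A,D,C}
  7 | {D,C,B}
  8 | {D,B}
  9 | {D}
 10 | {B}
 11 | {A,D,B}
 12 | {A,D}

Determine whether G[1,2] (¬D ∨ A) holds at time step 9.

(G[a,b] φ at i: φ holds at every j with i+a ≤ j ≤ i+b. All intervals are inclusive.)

Yes

Check (¬D ∨ A) at every j in [10,11]:
  j=10: true
  j=11: true
All positions satisfy it → formula holds.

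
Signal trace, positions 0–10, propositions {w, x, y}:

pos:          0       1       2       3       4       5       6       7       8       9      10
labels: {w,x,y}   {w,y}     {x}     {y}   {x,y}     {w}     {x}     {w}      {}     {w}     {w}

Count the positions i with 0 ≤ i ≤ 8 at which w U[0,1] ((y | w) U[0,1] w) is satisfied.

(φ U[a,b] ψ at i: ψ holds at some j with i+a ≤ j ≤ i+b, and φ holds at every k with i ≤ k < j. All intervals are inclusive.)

5

Evaluate at each i in [0,8]:
  i=0: ✓ (rhs at j=0)
  i=1: ✓ (rhs at j=1)
  i=2: ✗ (no rhs in [2,3])
  i=3: ✗ (lhs fails at k=3 before rhs at j=4)
  i=4: ✓ (rhs at j=4)
  i=5: ✓ (rhs at j=5)
  i=6: ✗ (lhs fails at k=6 before rhs at j=7)
  i=7: ✓ (rhs at j=7)
  i=8: ✗ (lhs fails at k=8 before rhs at j=9)
Positions where it holds: {0, 1, 4, 5, 7} → 5.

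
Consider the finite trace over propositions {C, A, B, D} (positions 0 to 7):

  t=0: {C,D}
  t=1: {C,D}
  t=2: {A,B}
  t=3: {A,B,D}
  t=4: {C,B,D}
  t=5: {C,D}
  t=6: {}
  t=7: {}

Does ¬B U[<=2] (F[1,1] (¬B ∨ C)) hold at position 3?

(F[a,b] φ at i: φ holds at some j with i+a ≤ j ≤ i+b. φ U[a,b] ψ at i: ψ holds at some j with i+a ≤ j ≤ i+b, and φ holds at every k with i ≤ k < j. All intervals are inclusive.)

True

Need some j in [3,5] with F[1,1] (¬B ∨ C), and ¬B at every k in [3,j-1].
  j=3: F[1,1] (¬B ∨ C) holds; no prefix to check → satisfied.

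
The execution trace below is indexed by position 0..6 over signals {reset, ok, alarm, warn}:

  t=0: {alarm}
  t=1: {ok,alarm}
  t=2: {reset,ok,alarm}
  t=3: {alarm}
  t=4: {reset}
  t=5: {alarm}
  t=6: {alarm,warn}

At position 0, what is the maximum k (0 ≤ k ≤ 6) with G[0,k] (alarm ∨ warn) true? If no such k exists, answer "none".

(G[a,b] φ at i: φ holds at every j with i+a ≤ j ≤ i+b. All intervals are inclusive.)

(alarm ∨ warn) must hold from j=0 onward; find where it first fails.
  j=0: holds
  j=1: holds
  j=2: holds
  j=3: holds
  j=4: fails
Holds on [0,3], so largest k = 3.

3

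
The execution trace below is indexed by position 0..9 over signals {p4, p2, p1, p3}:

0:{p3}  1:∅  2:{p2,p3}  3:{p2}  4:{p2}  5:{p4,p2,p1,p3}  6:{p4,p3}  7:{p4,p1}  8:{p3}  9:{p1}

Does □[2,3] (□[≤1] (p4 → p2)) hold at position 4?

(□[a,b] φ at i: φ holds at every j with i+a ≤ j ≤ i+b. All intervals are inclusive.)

Check □[≤1] (p4 → p2) at every j in [6,7]:
  j=6: fails at 6
  j=7: fails at 7
Fails at j=6 → formula fails.

Does not hold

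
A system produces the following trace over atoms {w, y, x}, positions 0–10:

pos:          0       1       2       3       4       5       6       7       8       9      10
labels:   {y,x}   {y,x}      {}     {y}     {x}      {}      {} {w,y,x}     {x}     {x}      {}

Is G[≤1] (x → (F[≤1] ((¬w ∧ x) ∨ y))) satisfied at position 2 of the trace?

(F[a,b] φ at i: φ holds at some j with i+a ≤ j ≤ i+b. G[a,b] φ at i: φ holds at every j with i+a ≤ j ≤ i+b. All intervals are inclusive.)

Yes

Check (x → (F[≤1] ((¬w ∧ x) ∨ y))) at every j in [2,3]:
  j=2: antecedent false → ✓
  j=3: antecedent false → ✓
All positions satisfy it → formula holds.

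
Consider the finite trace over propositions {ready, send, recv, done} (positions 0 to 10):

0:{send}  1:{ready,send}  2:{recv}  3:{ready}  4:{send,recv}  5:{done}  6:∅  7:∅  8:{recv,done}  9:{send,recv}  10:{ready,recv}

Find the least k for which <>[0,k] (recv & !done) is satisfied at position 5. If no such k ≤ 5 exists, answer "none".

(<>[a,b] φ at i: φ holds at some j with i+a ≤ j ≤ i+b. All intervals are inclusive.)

4

Scan j = 5,6,… for (recv & !done):
  j=5: fails
  j=6: fails
  j=7: fails
  j=8: fails
  j=9: holds
First hit at j=9, so smallest k = 9-5 = 4.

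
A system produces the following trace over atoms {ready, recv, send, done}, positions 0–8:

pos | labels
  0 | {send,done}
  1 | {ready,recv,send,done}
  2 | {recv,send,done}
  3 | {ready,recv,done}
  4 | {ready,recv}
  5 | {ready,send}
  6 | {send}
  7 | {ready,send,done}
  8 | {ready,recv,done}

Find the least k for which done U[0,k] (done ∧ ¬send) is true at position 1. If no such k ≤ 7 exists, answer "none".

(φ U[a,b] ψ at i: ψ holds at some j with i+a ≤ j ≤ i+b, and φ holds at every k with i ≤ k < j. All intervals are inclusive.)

Need earliest j ≥ 1 with (done ∧ ¬send), and done at every k in [1,j-1].
  j=1: rhs fails.
  j=2: rhs fails.
  j=3: rhs holds; lhs holds on [1,2]. k = 2.

2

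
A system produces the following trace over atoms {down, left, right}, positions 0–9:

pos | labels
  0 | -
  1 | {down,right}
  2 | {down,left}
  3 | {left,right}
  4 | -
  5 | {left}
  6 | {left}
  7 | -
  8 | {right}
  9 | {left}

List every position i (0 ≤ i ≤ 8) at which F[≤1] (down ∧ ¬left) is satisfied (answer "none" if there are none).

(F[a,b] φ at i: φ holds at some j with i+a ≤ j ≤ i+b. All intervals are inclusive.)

0, 1

Evaluate at each i in [0,8]:
  i=0: ✓ (witness j=1)
  i=1: ✓ (witness j=1)
  i=2: ✗ (none in [2,3])
  i=3: ✗ (none in [3,4])
  i=4: ✗ (none in [4,5])
  i=5: ✗ (none in [5,6])
  i=6: ✗ (none in [6,7])
  i=7: ✗ (none in [7,8])
  i=8: ✗ (none in [8,9])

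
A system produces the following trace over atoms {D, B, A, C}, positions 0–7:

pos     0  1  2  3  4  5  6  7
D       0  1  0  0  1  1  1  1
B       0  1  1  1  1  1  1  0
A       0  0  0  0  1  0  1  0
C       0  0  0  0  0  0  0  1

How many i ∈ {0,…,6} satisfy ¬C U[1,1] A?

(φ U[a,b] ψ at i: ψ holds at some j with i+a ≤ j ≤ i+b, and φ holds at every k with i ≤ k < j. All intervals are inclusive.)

Evaluate at each i in [0,6]:
  i=0: ✗ (no rhs in [1,1])
  i=1: ✗ (no rhs in [2,2])
  i=2: ✗ (no rhs in [3,3])
  i=3: ✓ (rhs at j=4; lhs holds on [3,3])
  i=4: ✗ (no rhs in [5,5])
  i=5: ✓ (rhs at j=6; lhs holds on [5,5])
  i=6: ✗ (no rhs in [7,7])
Positions where it holds: {3, 5} → 2.

2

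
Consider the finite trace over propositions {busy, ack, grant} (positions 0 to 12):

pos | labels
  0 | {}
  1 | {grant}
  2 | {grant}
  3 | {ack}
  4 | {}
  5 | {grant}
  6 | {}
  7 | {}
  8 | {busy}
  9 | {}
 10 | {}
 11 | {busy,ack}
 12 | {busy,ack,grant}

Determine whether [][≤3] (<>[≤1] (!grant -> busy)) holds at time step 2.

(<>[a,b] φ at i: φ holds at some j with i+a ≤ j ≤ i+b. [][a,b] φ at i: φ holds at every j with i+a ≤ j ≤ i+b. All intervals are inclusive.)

Check <>[≤1] (!grant -> busy) at every j in [2,5]:
  j=2: holds (witness at 2)
  j=3: fails (none in [3,4])
  j=4: holds (witness at 5)
  j=5: holds (witness at 5)
Fails at j=3 → formula fails.

False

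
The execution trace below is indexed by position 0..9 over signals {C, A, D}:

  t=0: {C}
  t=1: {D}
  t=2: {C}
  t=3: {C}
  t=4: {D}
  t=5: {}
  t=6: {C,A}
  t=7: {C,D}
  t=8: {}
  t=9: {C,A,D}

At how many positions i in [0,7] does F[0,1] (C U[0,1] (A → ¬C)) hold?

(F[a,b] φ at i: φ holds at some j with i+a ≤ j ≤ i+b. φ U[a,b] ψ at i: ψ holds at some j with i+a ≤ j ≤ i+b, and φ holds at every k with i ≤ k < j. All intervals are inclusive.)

Evaluate at each i in [0,7]:
  i=0: ✓ (witness j=0)
  i=1: ✓ (witness j=1)
  i=2: ✓ (witness j=2)
  i=3: ✓ (witness j=3)
  i=4: ✓ (witness j=4)
  i=5: ✓ (witness j=5)
  i=6: ✓ (witness j=6)
  i=7: ✓ (witness j=7)
Positions where it holds: {0, 1, 2, 3, 4, 5, 6, 7} → 8.

8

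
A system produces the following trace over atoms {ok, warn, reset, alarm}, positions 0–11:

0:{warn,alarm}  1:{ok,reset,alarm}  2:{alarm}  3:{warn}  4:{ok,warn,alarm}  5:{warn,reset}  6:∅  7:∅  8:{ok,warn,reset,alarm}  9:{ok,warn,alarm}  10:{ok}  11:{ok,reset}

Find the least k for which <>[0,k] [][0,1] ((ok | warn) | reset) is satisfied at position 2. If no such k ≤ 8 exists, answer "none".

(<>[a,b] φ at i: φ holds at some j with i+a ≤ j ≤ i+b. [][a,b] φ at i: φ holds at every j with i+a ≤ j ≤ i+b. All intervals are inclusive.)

1

Scan j = 2,3,… for [][0,1] ((ok | warn) | reset):
  j=2: fails
  j=3: holds
First hit at j=3, so smallest k = 3-2 = 1.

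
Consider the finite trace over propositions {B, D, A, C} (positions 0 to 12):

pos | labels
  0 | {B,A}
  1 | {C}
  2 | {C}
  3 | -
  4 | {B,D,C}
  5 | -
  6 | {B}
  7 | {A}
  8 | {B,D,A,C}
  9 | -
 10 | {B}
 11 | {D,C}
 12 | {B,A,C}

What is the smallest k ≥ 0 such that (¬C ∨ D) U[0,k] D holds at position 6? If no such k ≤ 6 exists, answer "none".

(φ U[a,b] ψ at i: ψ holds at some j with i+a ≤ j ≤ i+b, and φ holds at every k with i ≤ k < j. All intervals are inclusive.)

Need earliest j ≥ 6 with D, and (¬C ∨ D) at every k in [6,j-1].
  j=6: rhs fails.
  j=7: rhs fails.
  j=8: rhs holds; lhs holds on [6,7]. k = 2.

2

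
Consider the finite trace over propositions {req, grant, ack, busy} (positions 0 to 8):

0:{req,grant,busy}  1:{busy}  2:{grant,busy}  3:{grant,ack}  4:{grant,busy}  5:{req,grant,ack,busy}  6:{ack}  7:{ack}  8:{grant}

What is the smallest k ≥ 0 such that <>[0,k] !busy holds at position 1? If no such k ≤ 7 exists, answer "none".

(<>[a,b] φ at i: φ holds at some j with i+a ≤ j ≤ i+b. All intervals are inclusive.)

2

Scan j = 1,2,… for !busy:
  j=1: fails
  j=2: fails
  j=3: holds
First hit at j=3, so smallest k = 3-1 = 2.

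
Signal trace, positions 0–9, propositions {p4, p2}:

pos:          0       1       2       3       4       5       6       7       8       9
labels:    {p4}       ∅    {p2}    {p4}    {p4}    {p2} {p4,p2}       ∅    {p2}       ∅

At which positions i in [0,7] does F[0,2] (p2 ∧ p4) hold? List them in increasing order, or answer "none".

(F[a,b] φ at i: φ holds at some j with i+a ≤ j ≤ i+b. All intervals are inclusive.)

4, 5, 6

Evaluate at each i in [0,7]:
  i=0: ✗ (none in [0,2])
  i=1: ✗ (none in [1,3])
  i=2: ✗ (none in [2,4])
  i=3: ✗ (none in [3,5])
  i=4: ✓ (witness j=6)
  i=5: ✓ (witness j=6)
  i=6: ✓ (witness j=6)
  i=7: ✗ (none in [7,9])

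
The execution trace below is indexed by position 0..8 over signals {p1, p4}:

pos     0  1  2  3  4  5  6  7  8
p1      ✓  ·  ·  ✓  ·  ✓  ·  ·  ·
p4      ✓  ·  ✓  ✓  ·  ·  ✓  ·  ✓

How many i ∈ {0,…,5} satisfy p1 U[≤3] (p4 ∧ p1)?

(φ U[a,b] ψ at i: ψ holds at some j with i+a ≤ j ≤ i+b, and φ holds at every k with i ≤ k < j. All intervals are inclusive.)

Evaluate at each i in [0,5]:
  i=0: ✓ (rhs at j=0)
  i=1: ✗ (lhs fails at k=1 before rhs at j=3)
  i=2: ✗ (lhs fails at k=2 before rhs at j=3)
  i=3: ✓ (rhs at j=3)
  i=4: ✗ (no rhs in [4,7])
  i=5: ✗ (no rhs in [5,8])
Positions where it holds: {0, 3} → 2.

2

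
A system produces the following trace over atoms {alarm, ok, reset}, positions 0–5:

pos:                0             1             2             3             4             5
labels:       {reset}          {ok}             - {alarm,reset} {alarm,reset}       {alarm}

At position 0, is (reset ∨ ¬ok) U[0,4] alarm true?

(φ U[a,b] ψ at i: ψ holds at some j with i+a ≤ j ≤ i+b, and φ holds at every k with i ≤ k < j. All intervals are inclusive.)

Need some j in [0,4] with alarm, and (reset ∨ ¬ok) at every k in [0,j-1].
  j=0: alarm false.
  j=1: alarm false.
  j=2: alarm false.
  j=3: alarm holds, but (reset ∨ ¬ok) fails at k=1 → not this j.
  j=4: alarm holds, but (reset ∨ ¬ok) fails at k=1 → not this j.
No j in the window works → until fails.

Does not hold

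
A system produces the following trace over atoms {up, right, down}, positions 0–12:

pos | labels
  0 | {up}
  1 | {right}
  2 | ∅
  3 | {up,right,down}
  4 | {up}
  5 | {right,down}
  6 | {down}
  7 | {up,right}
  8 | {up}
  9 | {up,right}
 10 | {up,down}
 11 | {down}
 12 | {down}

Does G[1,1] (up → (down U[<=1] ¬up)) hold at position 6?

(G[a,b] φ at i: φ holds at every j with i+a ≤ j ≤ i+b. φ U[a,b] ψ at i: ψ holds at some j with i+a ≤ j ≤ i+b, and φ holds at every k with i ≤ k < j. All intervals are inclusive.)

Does not hold

Check (up → (down U[<=1] ¬up)) at every j in [7,7]:
  j=7: antecedent true; consequent fails → ✗
Fails at j=7 → formula fails.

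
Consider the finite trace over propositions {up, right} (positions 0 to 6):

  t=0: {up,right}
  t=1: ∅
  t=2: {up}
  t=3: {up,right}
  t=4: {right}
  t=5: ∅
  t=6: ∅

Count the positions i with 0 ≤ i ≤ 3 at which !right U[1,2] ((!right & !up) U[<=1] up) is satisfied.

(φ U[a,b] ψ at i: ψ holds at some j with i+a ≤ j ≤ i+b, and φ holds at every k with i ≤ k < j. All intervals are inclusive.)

2

Evaluate at each i in [0,3]:
  i=0: ✗ (lhs fails at k=0 before rhs at j=1)
  i=1: ✓ (rhs at j=2; lhs holds on [1,1])
  i=2: ✓ (rhs at j=3; lhs holds on [2,2])
  i=3: ✗ (no rhs in [4,5])
Positions where it holds: {1, 2} → 2.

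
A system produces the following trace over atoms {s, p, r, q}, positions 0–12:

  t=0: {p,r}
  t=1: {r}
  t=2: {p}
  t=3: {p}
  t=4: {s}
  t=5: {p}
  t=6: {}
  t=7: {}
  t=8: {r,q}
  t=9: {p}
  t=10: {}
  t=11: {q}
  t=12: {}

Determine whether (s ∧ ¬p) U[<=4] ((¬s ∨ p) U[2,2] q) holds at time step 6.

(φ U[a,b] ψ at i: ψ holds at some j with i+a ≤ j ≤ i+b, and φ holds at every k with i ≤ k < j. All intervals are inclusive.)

Yes

Need some j in [6,10] with ((¬s ∨ p) U[2,2] q), and (s ∧ ¬p) at every k in [6,j-1].
  j=6: ((¬s ∨ p) U[2,2] q) holds; no prefix to check → satisfied.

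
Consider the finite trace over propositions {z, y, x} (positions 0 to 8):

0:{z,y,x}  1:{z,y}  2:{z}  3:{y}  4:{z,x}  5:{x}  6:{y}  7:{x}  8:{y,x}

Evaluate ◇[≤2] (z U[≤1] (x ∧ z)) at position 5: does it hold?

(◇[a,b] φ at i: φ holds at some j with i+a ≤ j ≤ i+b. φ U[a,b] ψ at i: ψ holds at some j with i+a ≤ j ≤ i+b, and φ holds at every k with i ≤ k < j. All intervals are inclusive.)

Does not hold

Check (z U[≤1] (x ∧ z)) at each j in [5,7]:
  j=5: fails
  j=6: fails
  j=7: fails
No position in the window satisfies it → formula fails.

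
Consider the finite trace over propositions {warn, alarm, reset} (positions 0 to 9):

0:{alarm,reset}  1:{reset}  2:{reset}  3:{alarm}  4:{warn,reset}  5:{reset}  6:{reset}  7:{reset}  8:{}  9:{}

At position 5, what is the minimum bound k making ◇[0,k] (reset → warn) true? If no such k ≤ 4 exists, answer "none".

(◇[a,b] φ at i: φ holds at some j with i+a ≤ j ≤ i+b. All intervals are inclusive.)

3

Scan j = 5,6,… for (reset → warn):
  j=5: fails
  j=6: fails
  j=7: fails
  j=8: holds
First hit at j=8, so smallest k = 8-5 = 3.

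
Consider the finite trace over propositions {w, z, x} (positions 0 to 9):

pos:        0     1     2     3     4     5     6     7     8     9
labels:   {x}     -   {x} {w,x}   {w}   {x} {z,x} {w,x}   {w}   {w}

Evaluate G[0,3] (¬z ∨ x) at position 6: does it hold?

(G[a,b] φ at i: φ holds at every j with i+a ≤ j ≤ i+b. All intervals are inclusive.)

Holds

Check (¬z ∨ x) at every j in [6,9]:
  j=6: true
  j=7: true
  j=8: true
  j=9: true
All positions satisfy it → formula holds.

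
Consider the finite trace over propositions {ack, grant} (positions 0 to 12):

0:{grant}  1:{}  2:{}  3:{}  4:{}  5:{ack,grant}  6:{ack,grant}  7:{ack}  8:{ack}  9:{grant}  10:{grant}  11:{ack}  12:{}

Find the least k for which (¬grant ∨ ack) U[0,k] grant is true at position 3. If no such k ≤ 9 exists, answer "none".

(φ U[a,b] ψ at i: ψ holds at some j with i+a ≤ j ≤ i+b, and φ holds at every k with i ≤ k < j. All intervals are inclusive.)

2

Need earliest j ≥ 3 with grant, and (¬grant ∨ ack) at every k in [3,j-1].
  j=3: rhs fails.
  j=4: rhs fails.
  j=5: rhs holds; lhs holds on [3,4]. k = 2.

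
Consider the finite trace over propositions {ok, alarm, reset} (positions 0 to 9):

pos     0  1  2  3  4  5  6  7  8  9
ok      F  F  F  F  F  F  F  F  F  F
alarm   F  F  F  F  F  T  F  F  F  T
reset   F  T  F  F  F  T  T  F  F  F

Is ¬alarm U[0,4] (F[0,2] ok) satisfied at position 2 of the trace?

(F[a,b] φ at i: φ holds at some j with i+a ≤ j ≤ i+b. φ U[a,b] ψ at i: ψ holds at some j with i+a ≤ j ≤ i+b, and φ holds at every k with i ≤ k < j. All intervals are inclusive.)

No

Need some j in [2,6] with F[0,2] ok, and ¬alarm at every k in [2,j-1].
  j=2: F[0,2] ok — fails (none in [2,4]).
  j=3: F[0,2] ok — fails (none in [3,5]).
  j=4: F[0,2] ok — fails (none in [4,6]).
  j=5: F[0,2] ok — fails (none in [5,7]).
  j=6: F[0,2] ok — fails (none in [6,8]).
No j in the window works → until fails.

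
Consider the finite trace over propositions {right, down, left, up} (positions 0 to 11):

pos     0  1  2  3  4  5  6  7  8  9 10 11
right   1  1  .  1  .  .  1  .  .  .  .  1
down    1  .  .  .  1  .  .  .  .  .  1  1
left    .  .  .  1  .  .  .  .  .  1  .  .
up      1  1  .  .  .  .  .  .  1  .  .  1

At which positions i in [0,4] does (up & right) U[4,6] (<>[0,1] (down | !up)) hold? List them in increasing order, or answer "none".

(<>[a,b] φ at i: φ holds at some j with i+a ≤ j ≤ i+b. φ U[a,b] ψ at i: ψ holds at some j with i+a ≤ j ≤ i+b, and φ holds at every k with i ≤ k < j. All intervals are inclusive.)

Evaluate at each i in [0,4]:
  i=0: ✗ (lhs fails at k=2 before rhs at j=4)
  i=1: ✗ (lhs fails at k=2 before rhs at j=5)
  i=2: ✗ (lhs fails at k=2 before rhs at j=6)
  i=3: ✗ (lhs fails at k=3 before rhs at j=7)
  i=4: ✗ (lhs fails at k=4 before rhs at j=8)

none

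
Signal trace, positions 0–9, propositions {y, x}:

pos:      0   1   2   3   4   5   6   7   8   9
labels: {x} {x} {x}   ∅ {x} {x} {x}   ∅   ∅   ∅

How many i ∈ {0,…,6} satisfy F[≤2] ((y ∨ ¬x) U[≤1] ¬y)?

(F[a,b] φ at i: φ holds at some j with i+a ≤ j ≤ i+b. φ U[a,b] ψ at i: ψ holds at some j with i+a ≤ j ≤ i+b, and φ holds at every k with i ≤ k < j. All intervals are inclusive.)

7

Evaluate at each i in [0,6]:
  i=0: ✓ (witness j=0)
  i=1: ✓ (witness j=1)
  i=2: ✓ (witness j=2)
  i=3: ✓ (witness j=3)
  i=4: ✓ (witness j=4)
  i=5: ✓ (witness j=5)
  i=6: ✓ (witness j=6)
Positions where it holds: {0, 1, 2, 3, 4, 5, 6} → 7.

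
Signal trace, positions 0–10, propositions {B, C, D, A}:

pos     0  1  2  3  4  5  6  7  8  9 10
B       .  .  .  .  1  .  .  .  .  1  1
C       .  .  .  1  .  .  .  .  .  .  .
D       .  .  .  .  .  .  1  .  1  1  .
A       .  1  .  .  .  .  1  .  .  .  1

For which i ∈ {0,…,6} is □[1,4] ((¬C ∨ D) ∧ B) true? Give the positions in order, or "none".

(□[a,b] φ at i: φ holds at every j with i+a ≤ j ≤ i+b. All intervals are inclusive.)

none

Evaluate at each i in [0,6]:
  i=0: ✗ (fails at j=1)
  i=1: ✗ (fails at j=2)
  i=2: ✗ (fails at j=3)
  i=3: ✗ (fails at j=5)
  i=4: ✗ (fails at j=5)
  i=5: ✗ (fails at j=6)
  i=6: ✗ (fails at j=7)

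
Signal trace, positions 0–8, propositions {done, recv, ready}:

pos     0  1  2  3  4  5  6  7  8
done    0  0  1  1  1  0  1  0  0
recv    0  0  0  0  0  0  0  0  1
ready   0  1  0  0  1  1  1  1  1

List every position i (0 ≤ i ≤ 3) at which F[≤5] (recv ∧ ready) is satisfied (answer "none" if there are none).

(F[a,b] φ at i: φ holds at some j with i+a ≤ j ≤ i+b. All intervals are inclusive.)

Evaluate at each i in [0,3]:
  i=0: ✗ (none in [0,5])
  i=1: ✗ (none in [1,6])
  i=2: ✗ (none in [2,7])
  i=3: ✓ (witness j=8)

3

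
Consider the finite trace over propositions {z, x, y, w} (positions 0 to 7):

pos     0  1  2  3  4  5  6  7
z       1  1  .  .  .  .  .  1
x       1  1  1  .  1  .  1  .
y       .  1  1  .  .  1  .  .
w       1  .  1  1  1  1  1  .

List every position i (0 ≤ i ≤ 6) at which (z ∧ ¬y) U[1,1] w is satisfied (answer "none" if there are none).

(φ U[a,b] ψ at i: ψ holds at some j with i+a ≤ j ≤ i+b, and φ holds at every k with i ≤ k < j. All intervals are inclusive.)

Evaluate at each i in [0,6]:
  i=0: ✗ (no rhs in [1,1])
  i=1: ✗ (lhs fails at k=1 before rhs at j=2)
  i=2: ✗ (lhs fails at k=2 before rhs at j=3)
  i=3: ✗ (lhs fails at k=3 before rhs at j=4)
  i=4: ✗ (lhs fails at k=4 before rhs at j=5)
  i=5: ✗ (lhs fails at k=5 before rhs at j=6)
  i=6: ✗ (no rhs in [7,7])

none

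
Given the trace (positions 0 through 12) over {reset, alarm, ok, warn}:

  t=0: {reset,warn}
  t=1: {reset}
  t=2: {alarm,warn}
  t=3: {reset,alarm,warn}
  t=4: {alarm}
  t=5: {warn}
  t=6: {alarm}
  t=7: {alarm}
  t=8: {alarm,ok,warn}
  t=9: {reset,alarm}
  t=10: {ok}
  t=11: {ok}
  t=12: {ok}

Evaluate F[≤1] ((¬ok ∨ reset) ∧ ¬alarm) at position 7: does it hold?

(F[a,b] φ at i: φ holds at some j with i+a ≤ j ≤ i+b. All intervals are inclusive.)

Check ((¬ok ∨ reset) ∧ ¬alarm) at each j in [7,8]:
  j=7: false
  j=8: false
No position in the window satisfies it → formula fails.

Does not hold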